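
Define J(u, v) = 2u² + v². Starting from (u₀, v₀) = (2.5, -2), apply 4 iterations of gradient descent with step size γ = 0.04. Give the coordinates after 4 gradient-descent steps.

∇J = (4u, 2v)
(u₁, v₁) = (2.5, -2) − 0.04·(10, -4) = (2.1, -1.84)
(u₂, v₂) = (2.1, -1.84) − 0.04·(8.4, -3.68) = (1.764, -1.6928)
(u₃, v₃) = (1.764, -1.6928) − 0.04·(7.056, -3.3856) = (1.48176, -1.557376)
(u₄, v₄) = (1.48176, -1.557376) − 0.04·(5.92704, -3.114752) = (1.2446784, -1.43278592)

(1.2446784, -1.43278592)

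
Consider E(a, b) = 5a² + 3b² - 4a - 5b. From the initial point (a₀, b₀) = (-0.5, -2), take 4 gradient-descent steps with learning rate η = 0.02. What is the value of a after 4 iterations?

∇E = (10a - 4, 6b - 5)
(a₁, b₁) = (-0.5, -2) − 0.02·(-9, -17) = (-0.32, -1.66)
(a₂, b₂) = (-0.32, -1.66) − 0.02·(-7.2, -14.96) = (-0.176, -1.3608)
(a₃, b₃) = (-0.176, -1.3608) − 0.02·(-5.76, -13.1648) = (-0.0608, -1.097504)
(a₄, b₄) = (-0.0608, -1.097504) − 0.02·(-4.608, -11.585024) = (0.03136, -0.86580352)
a = 0.03136

0.03136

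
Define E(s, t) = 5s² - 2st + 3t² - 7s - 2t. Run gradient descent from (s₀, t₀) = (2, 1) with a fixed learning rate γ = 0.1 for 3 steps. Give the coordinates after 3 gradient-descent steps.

∇E = (10s - 2t - 7, -2s + 6t - 2)
(s₁, t₁) = (2, 1) − 0.1·(11, 0) = (0.9, 1)
(s₂, t₂) = (0.9, 1) − 0.1·(0, 2.2) = (0.9, 0.78)
(s₃, t₃) = (0.9, 0.78) − 0.1·(0.44, 0.88) = (0.856, 0.692)

(0.856, 0.692)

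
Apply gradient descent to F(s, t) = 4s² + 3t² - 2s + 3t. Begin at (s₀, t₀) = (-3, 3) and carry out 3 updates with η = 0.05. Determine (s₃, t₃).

(-0.452, 0.7005)

∇F = (8s - 2, 6t + 3)
(s₁, t₁) = (-3, 3) − 0.05·(-26, 21) = (-1.7, 1.95)
(s₂, t₂) = (-1.7, 1.95) − 0.05·(-15.6, 14.7) = (-0.92, 1.215)
(s₃, t₃) = (-0.92, 1.215) − 0.05·(-9.36, 10.29) = (-0.452, 0.7005)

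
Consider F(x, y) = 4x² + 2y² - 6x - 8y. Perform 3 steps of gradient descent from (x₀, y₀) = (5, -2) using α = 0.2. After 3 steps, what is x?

∇F = (8x - 6, 4y - 8)
Step 1: at (5, -2), ∇F = (34, -16) → (5, -2) − 0.2·(34, -16) = (-1.8, 1.2)
Step 2: at (-1.8, 1.2), ∇F = (-20.4, -3.2) → (-1.8, 1.2) − 0.2·(-20.4, -3.2) = (2.28, 1.84)
Step 3: at (2.28, 1.84), ∇F = (12.24, -0.64) → (2.28, 1.84) − 0.2·(12.24, -0.64) = (-0.168, 1.968)
x = -0.168

-0.168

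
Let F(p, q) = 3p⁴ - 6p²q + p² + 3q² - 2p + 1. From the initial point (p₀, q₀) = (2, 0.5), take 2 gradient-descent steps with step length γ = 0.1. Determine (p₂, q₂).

∇F = (12p³ - 12pq + 2p - 2, -6p² + 6q)
(p₁, q₁) = (2, 0.5) − 0.1·(86, -21) = (-6.6, 2.6)
(p₂, q₂) = (-6.6, 2.6) − 0.1·(-3259.232, -245.76) = (319.3232, 27.176)

(319.3232, 27.176)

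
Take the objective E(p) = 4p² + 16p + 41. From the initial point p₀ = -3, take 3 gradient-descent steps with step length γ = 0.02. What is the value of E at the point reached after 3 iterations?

E′(p) = 8p + 16
p₁ = -3 − 0.02·(-8) = -2.84
p₂ = -2.84 − 0.02·(-6.72) = -2.7056
p₃ = -2.7056 − 0.02·(-5.6448) = -2.592704
E(-2.592704) = 26.405192126464

26.405192126464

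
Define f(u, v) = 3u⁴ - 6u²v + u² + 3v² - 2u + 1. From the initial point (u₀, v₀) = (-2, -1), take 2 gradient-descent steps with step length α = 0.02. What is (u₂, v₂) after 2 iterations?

(0.45553408, -0.319552)

∇f = (12u³ - 12uv + 2u - 2, -6u² + 6v)
Step 1: at (-2, -1), ∇f = (-126, -30) → (-2, -1) − 0.02·(-126, -30) = (0.52, -0.4)
Step 2: at (0.52, -0.4), ∇f = (3.223296, -4.0224) → (0.52, -0.4) − 0.02·(3.223296, -4.0224) = (0.45553408, -0.319552)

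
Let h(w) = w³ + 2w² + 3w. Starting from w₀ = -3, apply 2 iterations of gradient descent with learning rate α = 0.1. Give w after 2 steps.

-10.092

h′(w) = 3w² + 4w + 3
w₁ = -3 − 0.1·18 = -4.8
w₂ = -4.8 − 0.1·52.92 = -10.092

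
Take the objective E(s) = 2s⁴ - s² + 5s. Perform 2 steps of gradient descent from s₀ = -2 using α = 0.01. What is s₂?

E′(s) = 8s³ - 2s + 5
Step 1: E′(-2) = -55; s₁ = -2 − 0.01·(-55) = -1.45
Step 2: E′(-1.45) = -16.489; s₂ = -1.45 − 0.01·(-16.489) = -1.28511

-1.28511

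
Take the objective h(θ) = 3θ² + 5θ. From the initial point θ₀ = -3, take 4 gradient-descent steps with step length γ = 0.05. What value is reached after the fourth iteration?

-1.35355

h′(θ) = 6θ + 5
Step 1: h′(-3) = -13; θ₁ = -3 − 0.05·(-13) = -2.35
Step 2: h′(-2.35) = -9.1; θ₂ = -2.35 − 0.05·(-9.1) = -1.895
Step 3: h′(-1.895) = -6.37; θ₃ = -1.895 − 0.05·(-6.37) = -1.5765
Step 4: h′(-1.5765) = -4.459; θ₄ = -1.5765 − 0.05·(-4.459) = -1.35355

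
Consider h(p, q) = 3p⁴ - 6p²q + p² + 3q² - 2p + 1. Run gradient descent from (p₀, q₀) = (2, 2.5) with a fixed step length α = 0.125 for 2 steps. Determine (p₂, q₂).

(14.4296875, 6.578125)

∇h = (12p³ - 12pq + 2p - 2, -6p² + 6q)
Step 1: at (2, 2.5), ∇h = (38, -9) → (2, 2.5) − 0.125·(38, -9) = (-2.75, 3.625)
Step 2: at (-2.75, 3.625), ∇h = (-137.4375, -23.625) → (-2.75, 3.625) − 0.125·(-137.4375, -23.625) = (14.4296875, 6.578125)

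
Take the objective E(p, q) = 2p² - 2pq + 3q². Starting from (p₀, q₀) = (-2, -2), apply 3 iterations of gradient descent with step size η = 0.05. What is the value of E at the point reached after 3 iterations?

∇E = (4p - 2q, -2p + 6q)
(p₁, q₁) = (-2, -2) − 0.05·(-4, -8) = (-1.8, -1.6)
(p₂, q₂) = (-1.8, -1.6) − 0.05·(-4, -6) = (-1.6, -1.3)
(p₃, q₃) = (-1.6, -1.3) − 0.05·(-3.8, -4.6) = (-1.41, -1.07)
E(-1.41, -1.07) = 4.3935

4.3935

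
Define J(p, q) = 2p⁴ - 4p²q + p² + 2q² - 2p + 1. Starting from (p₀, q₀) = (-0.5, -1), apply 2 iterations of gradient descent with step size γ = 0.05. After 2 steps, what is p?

∇J = (8p³ - 8pq + 2p - 2, -4p² + 4q)
(p₁, q₁) = (-0.5, -1) − 0.05·(-8, -5) = (-0.1, -0.75)
(p₂, q₂) = (-0.1, -0.75) − 0.05·(-2.808, -3.04) = (0.0404, -0.598)
p = 0.0404

0.0404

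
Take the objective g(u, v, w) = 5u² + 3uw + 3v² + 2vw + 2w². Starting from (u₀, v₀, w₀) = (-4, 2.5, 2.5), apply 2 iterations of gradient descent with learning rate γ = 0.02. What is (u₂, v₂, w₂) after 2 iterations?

(-2.8264, 1.7504, 2.3618)

∇g = (10u + 3w, 6v + 2w, 3u + 2v + 4w)
Step 1: at (-4, 2.5, 2.5), ∇g = (-32.5, 20, 3) → (-4, 2.5, 2.5) − 0.02·(-32.5, 20, 3) = (-3.35, 2.1, 2.44)
Step 2: at (-3.35, 2.1, 2.44), ∇g = (-26.18, 17.48, 3.91) → (-3.35, 2.1, 2.44) − 0.02·(-26.18, 17.48, 3.91) = (-2.8264, 1.7504, 2.3618)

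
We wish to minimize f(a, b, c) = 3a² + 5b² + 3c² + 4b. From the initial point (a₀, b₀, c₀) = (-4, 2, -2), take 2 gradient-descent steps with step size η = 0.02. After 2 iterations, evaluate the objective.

46.9782016

∇f = (6a, 10b + 4, 6c)
Step 1: at (-4, 2, -2), ∇f = (-24, 24, -12) → (-4, 2, -2) − 0.02·(-24, 24, -12) = (-3.52, 1.52, -1.76)
Step 2: at (-3.52, 1.52, -1.76), ∇f = (-21.12, 19.2, -10.56) → (-3.52, 1.52, -1.76) − 0.02·(-21.12, 19.2, -10.56) = (-3.0976, 1.136, -1.5488)
f(-3.0976, 1.136, -1.5488) = 46.9782016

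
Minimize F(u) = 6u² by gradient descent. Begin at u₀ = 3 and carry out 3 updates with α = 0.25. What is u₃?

F′(u) = 12u
Step 1: F′(3) = 36; u₁ = 3 − 0.25·36 = -6
Step 2: F′(-6) = -72; u₂ = -6 − 0.25·(-72) = 12
Step 3: F′(12) = 144; u₃ = 12 − 0.25·144 = -24

-24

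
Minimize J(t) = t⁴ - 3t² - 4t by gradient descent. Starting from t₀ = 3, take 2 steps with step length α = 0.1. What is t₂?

61.6864

J′(t) = 4t³ - 6t - 4
t₁ = 3 − 0.1·86 = -5.6
t₂ = -5.6 − 0.1·(-672.864) = 61.6864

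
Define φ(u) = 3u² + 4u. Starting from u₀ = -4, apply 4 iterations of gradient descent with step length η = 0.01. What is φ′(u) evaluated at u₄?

φ′(u) = 6u + 4
u₁ = -4 − 0.01·(-20) = -3.8
u₂ = -3.8 − 0.01·(-18.8) = -3.612
u₃ = -3.612 − 0.01·(-17.672) = -3.43528
u₄ = -3.43528 − 0.01·(-16.61168) = -3.2691632
φ′(u) at (-3.2691632) = -15.6149792

-15.6149792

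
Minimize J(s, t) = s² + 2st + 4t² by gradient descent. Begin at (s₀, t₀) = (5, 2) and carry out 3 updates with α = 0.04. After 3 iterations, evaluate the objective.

∇J = (2s + 2t, 2s + 8t)
Step 1: at (5, 2), ∇J = (14, 26) → (5, 2) − 0.04·(14, 26) = (4.44, 0.96)
Step 2: at (4.44, 0.96), ∇J = (10.8, 16.56) → (4.44, 0.96) − 0.04·(10.8, 16.56) = (4.008, 0.2976)
Step 3: at (4.008, 0.2976), ∇J = (8.6112, 10.3968) → (4.008, 0.2976) − 0.04·(8.6112, 10.3968) = (3.663552, -0.118272)
J(3.663552, -0.118272) = 12.610975076352

12.610975076352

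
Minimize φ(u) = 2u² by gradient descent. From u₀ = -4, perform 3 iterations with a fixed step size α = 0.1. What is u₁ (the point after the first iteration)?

φ′(u) = 4u
u₁ = -4 − 0.1·(-16) = -2.4

-2.4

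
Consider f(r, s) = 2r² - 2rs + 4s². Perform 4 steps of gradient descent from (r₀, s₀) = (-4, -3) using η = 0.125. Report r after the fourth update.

∇f = (4r - 2s, -2r + 8s)
(r₁, s₁) = (-4, -3) − 0.125·(-10, -16) = (-2.75, -1)
(r₂, s₂) = (-2.75, -1) − 0.125·(-9, -2.5) = (-1.625, -0.6875)
(r₃, s₃) = (-1.625, -0.6875) − 0.125·(-5.125, -2.25) = (-0.984375, -0.40625)
(r₄, s₄) = (-0.984375, -0.40625) − 0.125·(-3.125, -1.28125) = (-0.59375, -0.24609375)
r = -0.59375

-0.59375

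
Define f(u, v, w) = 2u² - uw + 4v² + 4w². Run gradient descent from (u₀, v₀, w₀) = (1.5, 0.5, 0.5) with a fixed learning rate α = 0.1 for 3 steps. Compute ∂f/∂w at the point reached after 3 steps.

∇f = (4u - w, 8v, -u + 8w)
Step 1: at (1.5, 0.5, 0.5), ∇f = (5.5, 4, 2.5) → (1.5, 0.5, 0.5) − 0.1·(5.5, 4, 2.5) = (0.95, 0.1, 0.25)
Step 2: at (0.95, 0.1, 0.25), ∇f = (3.55, 0.8, 1.05) → (0.95, 0.1, 0.25) − 0.1·(3.55, 0.8, 1.05) = (0.595, 0.02, 0.145)
Step 3: at (0.595, 0.02, 0.145), ∇f = (2.235, 0.16, 0.565) → (0.595, 0.02, 0.145) − 0.1·(2.235, 0.16, 0.565) = (0.3715, 0.004, 0.0885)
∂f/∂w at (0.3715, 0.004, 0.0885) = 0.3365

0.3365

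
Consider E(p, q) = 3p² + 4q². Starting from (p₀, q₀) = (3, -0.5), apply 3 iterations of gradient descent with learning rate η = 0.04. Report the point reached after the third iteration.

∇E = (6p, 8q)
Step 1: at (3, -0.5), ∇E = (18, -4) → (3, -0.5) − 0.04·(18, -4) = (2.28, -0.34)
Step 2: at (2.28, -0.34), ∇E = (13.68, -2.72) → (2.28, -0.34) − 0.04·(13.68, -2.72) = (1.7328, -0.2312)
Step 3: at (1.7328, -0.2312), ∇E = (10.3968, -1.8496) → (1.7328, -0.2312) − 0.04·(10.3968, -1.8496) = (1.316928, -0.157216)

(1.316928, -0.157216)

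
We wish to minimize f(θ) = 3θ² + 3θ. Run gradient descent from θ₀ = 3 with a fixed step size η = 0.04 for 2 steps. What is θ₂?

f′(θ) = 6θ + 3
Step 1: f′(3) = 21; θ₁ = 3 − 0.04·21 = 2.16
Step 2: f′(2.16) = 15.96; θ₂ = 2.16 − 0.04·15.96 = 1.5216

1.5216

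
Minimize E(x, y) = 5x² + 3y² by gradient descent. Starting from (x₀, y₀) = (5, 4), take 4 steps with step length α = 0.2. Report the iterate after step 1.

∇E = (10x, 6y)
(x₁, y₁) = (5, 4) − 0.2·(50, 24) = (-5, -0.8)

(-5, -0.8)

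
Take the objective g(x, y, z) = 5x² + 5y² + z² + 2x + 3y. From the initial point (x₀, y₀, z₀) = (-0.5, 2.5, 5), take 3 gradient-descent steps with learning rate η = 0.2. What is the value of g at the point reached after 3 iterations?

∇g = (10x + 2, 10y + 3, 2z)
(x₁, y₁, z₁) = (-0.5, 2.5, 5) − 0.2·(-3, 28, 10) = (0.1, -3.1, 3)
(x₂, y₂, z₂) = (0.1, -3.1, 3) − 0.2·(3, -28, 6) = (-0.5, 2.5, 1.8)
(x₃, y₃, z₃) = (-0.5, 2.5, 1.8) − 0.2·(-3, 28, 3.6) = (0.1, -3.1, 1.08)
g(0.1, -3.1, 1.08) = 40.1664

40.1664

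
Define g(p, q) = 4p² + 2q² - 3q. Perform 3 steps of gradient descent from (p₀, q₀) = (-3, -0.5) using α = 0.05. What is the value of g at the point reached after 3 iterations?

1.373816

∇g = (8p, 4q - 3)
(p₁, q₁) = (-3, -0.5) − 0.05·(-24, -5) = (-1.8, -0.25)
(p₂, q₂) = (-1.8, -0.25) − 0.05·(-14.4, -4) = (-1.08, -0.05)
(p₃, q₃) = (-1.08, -0.05) − 0.05·(-8.64, -3.2) = (-0.648, 0.11)
g(-0.648, 0.11) = 1.373816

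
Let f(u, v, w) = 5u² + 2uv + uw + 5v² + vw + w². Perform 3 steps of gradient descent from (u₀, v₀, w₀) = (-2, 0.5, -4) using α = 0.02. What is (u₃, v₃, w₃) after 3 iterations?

(-0.893232, 0.588528, -3.480632)

∇f = (10u + 2v + w, 2u + 10v + w, u + v + 2w)
(u₁, v₁, w₁) = (-2, 0.5, -4) − 0.02·(-23, -3, -9.5) = (-1.54, 0.56, -3.81)
(u₂, v₂, w₂) = (-1.54, 0.56, -3.81) − 0.02·(-18.09, -1.29, -8.6) = (-1.1782, 0.5858, -3.638)
(u₃, v₃, w₃) = (-1.1782, 0.5858, -3.638) − 0.02·(-14.2484, -0.1364, -7.8684) = (-0.893232, 0.588528, -3.480632)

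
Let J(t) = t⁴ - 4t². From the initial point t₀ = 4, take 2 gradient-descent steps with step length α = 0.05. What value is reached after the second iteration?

64.5696

J′(t) = 4t³ - 8t
Step 1: J′(4) = 224; t₁ = 4 − 0.05·224 = -7.2
Step 2: J′(-7.2) = -1435.392; t₂ = -7.2 − 0.05·(-1435.392) = 64.5696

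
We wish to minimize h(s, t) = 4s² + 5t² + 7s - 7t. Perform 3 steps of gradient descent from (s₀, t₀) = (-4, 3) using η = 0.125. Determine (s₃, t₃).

(-0.875, 0.6640625)

∇h = (8s + 7, 10t - 7)
(s₁, t₁) = (-4, 3) − 0.125·(-25, 23) = (-0.875, 0.125)
(s₂, t₂) = (-0.875, 0.125) − 0.125·(0, -5.75) = (-0.875, 0.84375)
(s₃, t₃) = (-0.875, 0.84375) − 0.125·(0, 1.4375) = (-0.875, 0.6640625)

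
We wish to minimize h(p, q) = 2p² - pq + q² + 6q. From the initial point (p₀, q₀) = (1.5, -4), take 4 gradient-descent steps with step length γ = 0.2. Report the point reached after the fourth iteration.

∇h = (4p - q, -p + 2q + 6)
(p₁, q₁) = (1.5, -4) − 0.2·(10, -3.5) = (-0.5, -3.3)
(p₂, q₂) = (-0.5, -3.3) − 0.2·(1.3, -0.1) = (-0.76, -3.28)
(p₃, q₃) = (-0.76, -3.28) − 0.2·(0.24, 0.2) = (-0.808, -3.32)
(p₄, q₄) = (-0.808, -3.32) − 0.2·(0.088, 0.168) = (-0.8256, -3.3536)

(-0.8256, -3.3536)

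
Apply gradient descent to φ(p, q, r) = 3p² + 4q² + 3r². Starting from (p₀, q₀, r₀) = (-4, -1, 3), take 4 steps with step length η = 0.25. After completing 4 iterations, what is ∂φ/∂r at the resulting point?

1.125

∇φ = (6p, 8q, 6r)
(p₁, q₁, r₁) = (-4, -1, 3) − 0.25·(-24, -8, 18) = (2, 1, -1.5)
(p₂, q₂, r₂) = (2, 1, -1.5) − 0.25·(12, 8, -9) = (-1, -1, 0.75)
(p₃, q₃, r₃) = (-1, -1, 0.75) − 0.25·(-6, -8, 4.5) = (0.5, 1, -0.375)
(p₄, q₄, r₄) = (0.5, 1, -0.375) − 0.25·(3, 8, -2.25) = (-0.25, -1, 0.1875)
∂φ/∂r at (-0.25, -1, 0.1875) = 1.125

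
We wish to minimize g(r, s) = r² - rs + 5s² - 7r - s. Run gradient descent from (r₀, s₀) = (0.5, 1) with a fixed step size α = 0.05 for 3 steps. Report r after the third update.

1.398375

∇g = (2r - s - 7, -r + 10s - 1)
Step 1: at (0.5, 1), ∇g = (-7, 8.5) → (0.5, 1) − 0.05·(-7, 8.5) = (0.85, 0.575)
Step 2: at (0.85, 0.575), ∇g = (-5.875, 3.9) → (0.85, 0.575) − 0.05·(-5.875, 3.9) = (1.14375, 0.38)
Step 3: at (1.14375, 0.38), ∇g = (-5.0925, 1.65625) → (1.14375, 0.38) − 0.05·(-5.0925, 1.65625) = (1.398375, 0.2971875)
r = 1.398375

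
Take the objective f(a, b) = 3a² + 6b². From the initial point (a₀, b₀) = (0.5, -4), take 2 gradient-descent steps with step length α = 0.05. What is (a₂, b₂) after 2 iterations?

(0.245, -0.64)

∇f = (6a, 12b)
Step 1: at (0.5, -4), ∇f = (3, -48) → (0.5, -4) − 0.05·(3, -48) = (0.35, -1.6)
Step 2: at (0.35, -1.6), ∇f = (2.1, -19.2) → (0.35, -1.6) − 0.05·(2.1, -19.2) = (0.245, -0.64)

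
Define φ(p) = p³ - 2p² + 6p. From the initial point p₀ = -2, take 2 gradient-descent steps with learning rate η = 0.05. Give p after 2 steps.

φ′(p) = 3p² - 4p + 6
Step 1: φ′(-2) = 26; p₁ = -2 − 0.05·26 = -3.3
Step 2: φ′(-3.3) = 51.87; p₂ = -3.3 − 0.05·51.87 = -5.8935

-5.8935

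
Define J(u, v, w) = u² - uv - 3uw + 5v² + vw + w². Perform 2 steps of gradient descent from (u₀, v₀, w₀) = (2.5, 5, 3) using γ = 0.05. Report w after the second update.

2.86125

∇J = (2u - v - 3w, -u + 10v + w, -3u + v + 2w)
(u₁, v₁, w₁) = (2.5, 5, 3) − 0.05·(-9, 50.5, 3.5) = (2.95, 2.475, 2.825)
(u₂, v₂, w₂) = (2.95, 2.475, 2.825) − 0.05·(-5.05, 24.625, -0.725) = (3.2025, 1.24375, 2.86125)
w = 2.86125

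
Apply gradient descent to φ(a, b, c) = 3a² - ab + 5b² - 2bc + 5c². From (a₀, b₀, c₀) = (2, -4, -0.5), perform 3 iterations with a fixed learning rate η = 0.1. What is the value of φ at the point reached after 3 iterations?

0.014325

∇φ = (6a - b, -a + 10b - 2c, -2b + 10c)
Step 1: at (2, -4, -0.5), ∇φ = (16, -41, 3) → (2, -4, -0.5) − 0.1·(16, -41, 3) = (0.4, 0.1, -0.8)
Step 2: at (0.4, 0.1, -0.8), ∇φ = (2.3, 2.2, -8.2) → (0.4, 0.1, -0.8) − 0.1·(2.3, 2.2, -8.2) = (0.17, -0.12, 0.02)
Step 3: at (0.17, -0.12, 0.02), ∇φ = (1.14, -1.41, 0.44) → (0.17, -0.12, 0.02) − 0.1·(1.14, -1.41, 0.44) = (0.056, 0.021, -0.024)
φ(0.056, 0.021, -0.024) = 0.014325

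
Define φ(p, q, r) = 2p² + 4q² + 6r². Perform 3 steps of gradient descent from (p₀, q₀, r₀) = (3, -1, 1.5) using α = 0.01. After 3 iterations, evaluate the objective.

22.784515391488

∇φ = (4p, 8q, 12r)
Step 1: at (3, -1, 1.5), ∇φ = (12, -8, 18) → (3, -1, 1.5) − 0.01·(12, -8, 18) = (2.88, -0.92, 1.32)
Step 2: at (2.88, -0.92, 1.32), ∇φ = (11.52, -7.36, 15.84) → (2.88, -0.92, 1.32) − 0.01·(11.52, -7.36, 15.84) = (2.7648, -0.8464, 1.1616)
Step 3: at (2.7648, -0.8464, 1.1616), ∇φ = (11.0592, -6.7712, 13.9392) → (2.7648, -0.8464, 1.1616) − 0.01·(11.0592, -6.7712, 13.9392) = (2.654208, -0.778688, 1.022208)
φ(2.654208, -0.778688, 1.022208) = 22.784515391488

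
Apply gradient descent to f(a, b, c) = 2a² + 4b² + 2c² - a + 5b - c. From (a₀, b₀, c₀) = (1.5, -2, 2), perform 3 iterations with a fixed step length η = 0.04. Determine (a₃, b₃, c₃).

(0.99088, -1.057344, 1.287232)

∇f = (4a - 1, 8b + 5, 4c - 1)
Step 1: at (1.5, -2, 2), ∇f = (5, -11, 7) → (1.5, -2, 2) − 0.04·(5, -11, 7) = (1.3, -1.56, 1.72)
Step 2: at (1.3, -1.56, 1.72), ∇f = (4.2, -7.48, 5.88) → (1.3, -1.56, 1.72) − 0.04·(4.2, -7.48, 5.88) = (1.132, -1.2608, 1.4848)
Step 3: at (1.132, -1.2608, 1.4848), ∇f = (3.528, -5.0864, 4.9392) → (1.132, -1.2608, 1.4848) − 0.04·(3.528, -5.0864, 4.9392) = (0.99088, -1.057344, 1.287232)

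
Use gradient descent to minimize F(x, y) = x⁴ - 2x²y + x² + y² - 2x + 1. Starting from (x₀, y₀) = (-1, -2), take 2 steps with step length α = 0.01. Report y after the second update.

∇F = (4x³ - 4xy + 2x - 2, -2x² + 2y)
(x₁, y₁) = (-1, -2) − 0.01·(-16, -6) = (-0.84, -1.94)
(x₂, y₂) = (-0.84, -1.94) − 0.01·(-12.569216, -5.2912) = (-0.71430784, -1.887088)
y = -1.887088

-1.887088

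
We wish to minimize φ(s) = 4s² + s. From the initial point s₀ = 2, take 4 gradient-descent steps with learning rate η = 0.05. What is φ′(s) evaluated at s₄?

2.2032

φ′(s) = 8s + 1
Step 1: φ′(2) = 17; s₁ = 2 − 0.05·17 = 1.15
Step 2: φ′(1.15) = 10.2; s₂ = 1.15 − 0.05·10.2 = 0.64
Step 3: φ′(0.64) = 6.12; s₃ = 0.64 − 0.05·6.12 = 0.334
Step 4: φ′(0.334) = 3.672; s₄ = 0.334 − 0.05·3.672 = 0.1504
φ′(s) at (0.1504) = 2.2032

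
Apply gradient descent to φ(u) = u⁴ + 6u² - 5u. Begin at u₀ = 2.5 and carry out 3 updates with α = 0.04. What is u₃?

0.11745536

φ′(u) = 4u³ + 12u - 5
Step 1: φ′(2.5) = 87.5; u₁ = 2.5 − 0.04·87.5 = -1
Step 2: φ′(-1) = -21; u₂ = -1 − 0.04·(-21) = -0.16
Step 3: φ′(-0.16) = -6.936384; u₃ = -0.16 − 0.04·(-6.936384) = 0.11745536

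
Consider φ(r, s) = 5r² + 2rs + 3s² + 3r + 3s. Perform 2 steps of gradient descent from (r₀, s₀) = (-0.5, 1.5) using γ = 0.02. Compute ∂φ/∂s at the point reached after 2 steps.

∇φ = (10r + 2s + 3, 2r + 6s + 3)
Step 1: at (-0.5, 1.5), ∇φ = (1, 11) → (-0.5, 1.5) − 0.02·(1, 11) = (-0.52, 1.28)
Step 2: at (-0.52, 1.28), ∇φ = (0.36, 9.64) → (-0.52, 1.28) − 0.02·(0.36, 9.64) = (-0.5272, 1.0872)
∂φ/∂s at (-0.5272, 1.0872) = 8.4688

8.4688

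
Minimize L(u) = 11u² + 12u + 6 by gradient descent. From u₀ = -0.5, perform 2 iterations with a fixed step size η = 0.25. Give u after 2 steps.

L′(u) = 22u + 12
Step 1: L′(-0.5) = 1; u₁ = -0.5 − 0.25·1 = -0.75
Step 2: L′(-0.75) = -4.5; u₂ = -0.75 − 0.25·(-4.5) = 0.375

0.375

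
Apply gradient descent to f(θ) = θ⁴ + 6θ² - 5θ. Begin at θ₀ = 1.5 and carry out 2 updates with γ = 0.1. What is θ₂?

1.33835

f′(θ) = 4θ³ + 12θ - 5
θ₁ = 1.5 − 0.1·26.5 = -1.15
θ₂ = -1.15 − 0.1·(-24.8835) = 1.33835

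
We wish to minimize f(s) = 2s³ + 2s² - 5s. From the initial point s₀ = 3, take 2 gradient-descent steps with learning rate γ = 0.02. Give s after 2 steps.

1.357392

f′(s) = 6s² + 4s - 5
Step 1: f′(3) = 61; s₁ = 3 − 0.02·61 = 1.78
Step 2: f′(1.78) = 21.1304; s₂ = 1.78 − 0.02·21.1304 = 1.357392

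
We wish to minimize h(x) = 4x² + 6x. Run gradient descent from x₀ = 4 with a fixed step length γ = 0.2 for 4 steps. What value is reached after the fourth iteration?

-0.1344

h′(x) = 8x + 6
x₁ = 4 − 0.2·38 = -3.6
x₂ = -3.6 − 0.2·(-22.8) = 0.96
x₃ = 0.96 − 0.2·13.68 = -1.776
x₄ = -1.776 − 0.2·(-8.208) = -0.1344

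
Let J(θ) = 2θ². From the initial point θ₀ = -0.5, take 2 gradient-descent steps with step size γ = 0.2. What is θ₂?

-0.02

J′(θ) = 4θ
Step 1: J′(-0.5) = -2; θ₁ = -0.5 − 0.2·(-2) = -0.1
Step 2: J′(-0.1) = -0.4; θ₂ = -0.1 − 0.2·(-0.4) = -0.02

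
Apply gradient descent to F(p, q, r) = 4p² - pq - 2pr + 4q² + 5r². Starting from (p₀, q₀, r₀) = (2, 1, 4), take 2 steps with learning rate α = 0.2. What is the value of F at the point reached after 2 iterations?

∇F = (8p - q - 2r, -p + 8q, -2p + 10r)
Step 1: at (2, 1, 4), ∇F = (7, 6, 36) → (2, 1, 4) − 0.2·(7, 6, 36) = (0.6, -0.2, -3.2)
Step 2: at (0.6, -0.2, -3.2), ∇F = (11.4, -2.2, -33.2) → (0.6, -0.2, -3.2) − 0.2·(11.4, -2.2, -33.2) = (-1.68, 0.24, 3.44)
F(-1.68, 0.24, 3.44) = 82.6496

82.6496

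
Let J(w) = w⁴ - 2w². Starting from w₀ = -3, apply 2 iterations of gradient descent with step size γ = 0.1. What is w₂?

J′(w) = 4w³ - 4w
Step 1: J′(-3) = -96; w₁ = -3 − 0.1·(-96) = 6.6
Step 2: J′(6.6) = 1123.584; w₂ = 6.6 − 0.1·1123.584 = -105.7584

-105.7584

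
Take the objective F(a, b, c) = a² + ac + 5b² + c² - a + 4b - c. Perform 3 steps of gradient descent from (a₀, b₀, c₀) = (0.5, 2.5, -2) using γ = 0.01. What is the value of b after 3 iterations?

1.7141

∇F = (2a + c - 1, 10b + 4, a + 2c - 1)
(a₁, b₁, c₁) = (0.5, 2.5, -2) − 0.01·(-2, 29, -4.5) = (0.52, 2.21, -1.955)
(a₂, b₂, c₂) = (0.52, 2.21, -1.955) − 0.01·(-1.915, 26.1, -4.39) = (0.53915, 1.949, -1.9111)
(a₃, b₃, c₃) = (0.53915, 1.949, -1.9111) − 0.01·(-1.8328, 23.49, -4.28305) = (0.557478, 1.7141, -1.8682695)
b = 1.7141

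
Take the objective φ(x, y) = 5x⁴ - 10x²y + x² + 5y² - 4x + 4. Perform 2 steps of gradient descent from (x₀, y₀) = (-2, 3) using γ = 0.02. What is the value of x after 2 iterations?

∇φ = (20x³ - 20xy + 2x - 4, -10x² + 10y)
Step 1: at (-2, 3), ∇φ = (-48, -10) → (-2, 3) − 0.02·(-48, -10) = (-1.04, 3.2)
Step 2: at (-1.04, 3.2), ∇φ = (37.98272, 21.184) → (-1.04, 3.2) − 0.02·(37.98272, 21.184) = (-1.7996544, 2.77632)
x = -1.7996544

-1.7996544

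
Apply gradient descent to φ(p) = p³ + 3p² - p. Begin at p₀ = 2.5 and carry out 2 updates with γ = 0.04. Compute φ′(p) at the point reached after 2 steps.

φ′(p) = 3p² + 6p - 1
p₁ = 2.5 − 0.04·32.75 = 1.19
p₂ = 1.19 − 0.04·10.3883 = 0.774468
φ′(p) at (0.774468) = 5.446210049072

5.446210049072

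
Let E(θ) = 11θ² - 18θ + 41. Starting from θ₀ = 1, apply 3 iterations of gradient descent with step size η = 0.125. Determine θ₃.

E′(θ) = 22θ - 18
θ₁ = 1 − 0.125·4 = 0.5
θ₂ = 0.5 − 0.125·(-7) = 1.375
θ₃ = 1.375 − 0.125·12.25 = -0.15625

-0.15625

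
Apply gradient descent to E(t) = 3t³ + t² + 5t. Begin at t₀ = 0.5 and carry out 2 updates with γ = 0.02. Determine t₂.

0.2013995

E′(t) = 9t² + 2t + 5
t₁ = 0.5 − 0.02·8.25 = 0.335
t₂ = 0.335 − 0.02·6.680025 = 0.2013995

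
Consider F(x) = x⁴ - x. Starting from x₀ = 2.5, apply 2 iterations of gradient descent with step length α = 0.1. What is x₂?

15.90085

F′(x) = 4x³ - 1
x₁ = 2.5 − 0.1·61.5 = -3.65
x₂ = -3.65 − 0.1·(-195.5085) = 15.90085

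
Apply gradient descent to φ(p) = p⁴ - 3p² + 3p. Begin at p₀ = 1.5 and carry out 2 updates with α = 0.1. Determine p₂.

φ′(p) = 4p³ - 6p + 3
p₁ = 1.5 − 0.1·7.5 = 0.75
p₂ = 0.75 − 0.1·0.1875 = 0.73125

0.73125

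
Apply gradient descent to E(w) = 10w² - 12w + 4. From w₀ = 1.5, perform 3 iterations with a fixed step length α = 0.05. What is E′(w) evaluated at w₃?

E′(w) = 20w - 12
Step 1: E′(1.5) = 18; w₁ = 1.5 − 0.05·18 = 0.6
Step 2: E′(0.6) = 0; w₂ = 0.6 − 0.05·0 = 0.6
Step 3: E′(0.6) = 0; w₃ = 0.6 − 0.05·0 = 0.6
E′(w) at (0.6) = 0

0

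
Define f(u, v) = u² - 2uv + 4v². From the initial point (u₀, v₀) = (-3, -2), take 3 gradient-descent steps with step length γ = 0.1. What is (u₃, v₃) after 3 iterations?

(-2.104, -0.64)

∇f = (2u - 2v, -2u + 8v)
Step 1: at (-3, -2), ∇f = (-2, -10) → (-3, -2) − 0.1·(-2, -10) = (-2.8, -1)
Step 2: at (-2.8, -1), ∇f = (-3.6, -2.4) → (-2.8, -1) − 0.1·(-3.6, -2.4) = (-2.44, -0.76)
Step 3: at (-2.44, -0.76), ∇f = (-3.36, -1.2) → (-2.44, -0.76) − 0.1·(-3.36, -1.2) = (-2.104, -0.64)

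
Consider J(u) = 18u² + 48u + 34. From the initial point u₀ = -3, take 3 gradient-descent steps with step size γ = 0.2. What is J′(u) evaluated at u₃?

14299.68

J′(u) = 36u + 48
u₁ = -3 − 0.2·(-60) = 9
u₂ = 9 − 0.2·372 = -65.4
u₃ = -65.4 − 0.2·(-2306.4) = 395.88
J′(u) at (395.88) = 14299.68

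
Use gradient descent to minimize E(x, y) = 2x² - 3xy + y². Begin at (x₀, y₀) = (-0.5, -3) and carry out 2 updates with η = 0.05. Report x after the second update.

∇E = (4x - 3y, -3x + 2y)
Step 1: at (-0.5, -3), ∇E = (7, -4.5) → (-0.5, -3) − 0.05·(7, -4.5) = (-0.85, -2.775)
Step 2: at (-0.85, -2.775), ∇E = (4.925, -3) → (-0.85, -2.775) − 0.05·(4.925, -3) = (-1.09625, -2.625)
x = -1.09625

-1.09625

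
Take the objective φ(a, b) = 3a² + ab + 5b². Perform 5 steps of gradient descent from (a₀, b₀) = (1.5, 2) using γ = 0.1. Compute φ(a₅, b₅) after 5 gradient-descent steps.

∇φ = (6a + b, a + 10b)
Step 1: at (1.5, 2), ∇φ = (11, 21.5) → (1.5, 2) − 0.1·(11, 21.5) = (0.4, -0.15)
Step 2: at (0.4, -0.15), ∇φ = (2.25, -1.1) → (0.4, -0.15) − 0.1·(2.25, -1.1) = (0.175, -0.04)
Step 3: at (0.175, -0.04), ∇φ = (1.01, -0.225) → (0.175, -0.04) − 0.1·(1.01, -0.225) = (0.074, -0.0175)
Step 4: at (0.074, -0.0175), ∇φ = (0.4265, -0.101) → (0.074, -0.0175) − 0.1·(0.4265, -0.101) = (0.03135, -0.0074)
Step 5: at (0.03135, -0.0074), ∇φ = (0.1807, -0.04265) → (0.03135, -0.0074) − 0.1·(0.1807, -0.04265) = (0.01328, -0.003135)
φ(0.01328, -0.003135) = 0.000536583525

0.000536583525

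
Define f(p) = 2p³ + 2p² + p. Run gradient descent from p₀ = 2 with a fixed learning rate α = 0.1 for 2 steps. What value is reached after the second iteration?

-1.894

f′(p) = 6p² + 4p + 1
p₁ = 2 − 0.1·33 = -1.3
p₂ = -1.3 − 0.1·5.94 = -1.894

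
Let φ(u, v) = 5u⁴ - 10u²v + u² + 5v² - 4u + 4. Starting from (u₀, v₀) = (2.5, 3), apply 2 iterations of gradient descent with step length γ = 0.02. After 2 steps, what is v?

3.03858

∇φ = (20u³ - 20uv + 2u - 4, -10u² + 10v)
(u₁, v₁) = (2.5, 3) − 0.02·(163.5, -32.5) = (-0.77, 3.65)
(u₂, v₂) = (-0.77, 3.65) − 0.02·(41.53934, 30.571) = (-1.6007868, 3.03858)
v = 3.03858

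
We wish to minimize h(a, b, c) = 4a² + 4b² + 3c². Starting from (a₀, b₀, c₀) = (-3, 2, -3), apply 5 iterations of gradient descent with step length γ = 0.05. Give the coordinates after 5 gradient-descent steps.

(-0.23328, 0.15552, -0.50421)

∇h = (8a, 8b, 6c)
Step 1: at (-3, 2, -3), ∇h = (-24, 16, -18) → (-3, 2, -3) − 0.05·(-24, 16, -18) = (-1.8, 1.2, -2.1)
Step 2: at (-1.8, 1.2, -2.1), ∇h = (-14.4, 9.6, -12.6) → (-1.8, 1.2, -2.1) − 0.05·(-14.4, 9.6, -12.6) = (-1.08, 0.72, -1.47)
Step 3: at (-1.08, 0.72, -1.47), ∇h = (-8.64, 5.76, -8.82) → (-1.08, 0.72, -1.47) − 0.05·(-8.64, 5.76, -8.82) = (-0.648, 0.432, -1.029)
Step 4: at (-0.648, 0.432, -1.029), ∇h = (-5.184, 3.456, -6.174) → (-0.648, 0.432, -1.029) − 0.05·(-5.184, 3.456, -6.174) = (-0.3888, 0.2592, -0.7203)
Step 5: at (-0.3888, 0.2592, -0.7203), ∇h = (-3.1104, 2.0736, -4.3218) → (-0.3888, 0.2592, -0.7203) − 0.05·(-3.1104, 2.0736, -4.3218) = (-0.23328, 0.15552, -0.50421)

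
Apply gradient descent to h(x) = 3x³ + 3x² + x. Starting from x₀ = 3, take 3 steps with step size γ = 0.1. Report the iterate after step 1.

h′(x) = 9x² + 6x + 1
Step 1: h′(3) = 100; x₁ = 3 − 0.1·100 = -7

-7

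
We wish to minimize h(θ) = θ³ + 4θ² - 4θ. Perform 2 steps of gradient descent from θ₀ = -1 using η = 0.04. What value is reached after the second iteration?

-0.324352

h′(θ) = 3θ² + 8θ - 4
Step 1: h′(-1) = -9; θ₁ = -1 − 0.04·(-9) = -0.64
Step 2: h′(-0.64) = -7.8912; θ₂ = -0.64 − 0.04·(-7.8912) = -0.324352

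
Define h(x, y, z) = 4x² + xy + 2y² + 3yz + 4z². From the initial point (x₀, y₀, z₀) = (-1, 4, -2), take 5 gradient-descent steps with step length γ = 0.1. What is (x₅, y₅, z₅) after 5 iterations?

∇h = (8x + y, x + 4y + 3z, 3y + 8z)
(x₁, y₁, z₁) = (-1, 4, -2) − 0.1·(-4, 9, -4) = (-0.6, 3.1, -1.6)
(x₂, y₂, z₂) = (-0.6, 3.1, -1.6) − 0.1·(-1.7, 7, -3.5) = (-0.43, 2.4, -1.25)
(x₃, y₃, z₃) = (-0.43, 2.4, -1.25) − 0.1·(-1.04, 5.42, -2.8) = (-0.326, 1.858, -0.97)
(x₄, y₄, z₄) = (-0.326, 1.858, -0.97) − 0.1·(-0.75, 4.196, -2.186) = (-0.251, 1.4384, -0.7514)
(x₅, y₅, z₅) = (-0.251, 1.4384, -0.7514) − 0.1·(-0.5696, 3.2484, -1.696) = (-0.19404, 1.11356, -0.5818)

(-0.19404, 1.11356, -0.5818)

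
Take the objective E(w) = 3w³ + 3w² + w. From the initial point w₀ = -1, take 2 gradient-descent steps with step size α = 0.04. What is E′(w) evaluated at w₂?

10.355832930304

E′(w) = 9w² + 6w + 1
Step 1: E′(-1) = 4; w₁ = -1 − 0.04·4 = -1.16
Step 2: E′(-1.16) = 6.1504; w₂ = -1.16 − 0.04·6.1504 = -1.406016
E′(w) at (-1.406016) = 10.355832930304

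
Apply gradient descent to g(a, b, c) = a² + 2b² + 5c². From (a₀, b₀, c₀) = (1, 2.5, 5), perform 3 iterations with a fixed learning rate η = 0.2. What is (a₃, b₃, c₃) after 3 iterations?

∇g = (2a, 4b, 10c)
Step 1: at (1, 2.5, 5), ∇g = (2, 10, 50) → (1, 2.5, 5) − 0.2·(2, 10, 50) = (0.6, 0.5, -5)
Step 2: at (0.6, 0.5, -5), ∇g = (1.2, 2, -50) → (0.6, 0.5, -5) − 0.2·(1.2, 2, -50) = (0.36, 0.1, 5)
Step 3: at (0.36, 0.1, 5), ∇g = (0.72, 0.4, 50) → (0.36, 0.1, 5) − 0.2·(0.72, 0.4, 50) = (0.216, 0.02, -5)

(0.216, 0.02, -5)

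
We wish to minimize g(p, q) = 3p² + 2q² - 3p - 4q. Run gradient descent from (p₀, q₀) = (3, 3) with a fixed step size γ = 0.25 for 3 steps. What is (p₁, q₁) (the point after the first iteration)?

(-0.75, 1)

∇g = (6p - 3, 4q - 4)
(p₁, q₁) = (3, 3) − 0.25·(15, 8) = (-0.75, 1)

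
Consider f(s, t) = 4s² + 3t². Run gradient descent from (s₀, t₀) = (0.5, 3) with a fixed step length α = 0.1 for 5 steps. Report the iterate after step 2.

∇f = (8s, 6t)
(s₁, t₁) = (0.5, 3) − 0.1·(4, 18) = (0.1, 1.2)
(s₂, t₂) = (0.1, 1.2) − 0.1·(0.8, 7.2) = (0.02, 0.48)

(0.02, 0.48)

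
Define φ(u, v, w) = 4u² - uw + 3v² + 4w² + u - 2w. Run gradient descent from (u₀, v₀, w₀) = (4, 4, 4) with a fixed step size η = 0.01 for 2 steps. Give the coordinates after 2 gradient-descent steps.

∇φ = (8u - w + 1, 6v, -u + 8w - 2)
Step 1: at (4, 4, 4), ∇φ = (29, 24, 26) → (4, 4, 4) − 0.01·(29, 24, 26) = (3.71, 3.76, 3.74)
Step 2: at (3.71, 3.76, 3.74), ∇φ = (26.94, 22.56, 24.21) → (3.71, 3.76, 3.74) − 0.01·(26.94, 22.56, 24.21) = (3.4406, 3.5344, 3.4979)

(3.4406, 3.5344, 3.4979)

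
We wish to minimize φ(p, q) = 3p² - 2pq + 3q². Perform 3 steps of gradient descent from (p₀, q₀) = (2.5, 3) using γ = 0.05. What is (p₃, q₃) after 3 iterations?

∇φ = (6p - 2q, -2p + 6q)
(p₁, q₁) = (2.5, 3) − 0.05·(9, 13) = (2.05, 2.35)
(p₂, q₂) = (2.05, 2.35) − 0.05·(7.6, 10) = (1.67, 1.85)
(p₃, q₃) = (1.67, 1.85) − 0.05·(6.32, 7.76) = (1.354, 1.462)

(1.354, 1.462)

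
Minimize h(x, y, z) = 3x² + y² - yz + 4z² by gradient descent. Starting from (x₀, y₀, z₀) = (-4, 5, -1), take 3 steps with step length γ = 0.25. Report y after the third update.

∇h = (6x, 2y - z, -y + 8z)
(x₁, y₁, z₁) = (-4, 5, -1) − 0.25·(-24, 11, -13) = (2, 2.25, 2.25)
(x₂, y₂, z₂) = (2, 2.25, 2.25) − 0.25·(12, 2.25, 15.75) = (-1, 1.6875, -1.6875)
(x₃, y₃, z₃) = (-1, 1.6875, -1.6875) − 0.25·(-6, 5.0625, -15.1875) = (0.5, 0.421875, 2.109375)
y = 0.421875

0.421875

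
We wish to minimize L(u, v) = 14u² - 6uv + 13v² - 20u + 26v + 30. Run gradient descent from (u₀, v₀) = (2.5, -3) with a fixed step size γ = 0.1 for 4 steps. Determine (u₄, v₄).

(62.54, -54.0504)

∇L = (28u - 6v - 20, -6u + 26v + 26)
(u₁, v₁) = (2.5, -3) − 0.1·(68, -67) = (-4.3, 3.7)
(u₂, v₂) = (-4.3, 3.7) − 0.1·(-162.6, 148) = (11.96, -11.1)
(u₃, v₃) = (11.96, -11.1) − 0.1·(381.48, -334.36) = (-26.188, 22.336)
(u₄, v₄) = (-26.188, 22.336) − 0.1·(-887.28, 763.864) = (62.54, -54.0504)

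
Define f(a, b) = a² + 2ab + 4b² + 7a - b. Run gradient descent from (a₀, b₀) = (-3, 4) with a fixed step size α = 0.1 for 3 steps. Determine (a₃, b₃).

(-4.232, 1.16)

∇f = (2a + 2b + 7, 2a + 8b - 1)
Step 1: at (-3, 4), ∇f = (9, 25) → (-3, 4) − 0.1·(9, 25) = (-3.9, 1.5)
Step 2: at (-3.9, 1.5), ∇f = (2.2, 3.2) → (-3.9, 1.5) − 0.1·(2.2, 3.2) = (-4.12, 1.18)
Step 3: at (-4.12, 1.18), ∇f = (1.12, 0.2) → (-4.12, 1.18) − 0.1·(1.12, 0.2) = (-4.232, 1.16)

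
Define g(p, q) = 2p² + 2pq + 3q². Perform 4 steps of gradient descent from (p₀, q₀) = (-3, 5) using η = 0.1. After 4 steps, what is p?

∇g = (4p + 2q, 2p + 6q)
Step 1: at (-3, 5), ∇g = (-2, 24) → (-3, 5) − 0.1·(-2, 24) = (-2.8, 2.6)
Step 2: at (-2.8, 2.6), ∇g = (-6, 10) → (-2.8, 2.6) − 0.1·(-6, 10) = (-2.2, 1.6)
Step 3: at (-2.2, 1.6), ∇g = (-5.6, 5.2) → (-2.2, 1.6) − 0.1·(-5.6, 5.2) = (-1.64, 1.08)
Step 4: at (-1.64, 1.08), ∇g = (-4.4, 3.2) → (-1.64, 1.08) − 0.1·(-4.4, 3.2) = (-1.2, 0.76)
p = -1.2

-1.2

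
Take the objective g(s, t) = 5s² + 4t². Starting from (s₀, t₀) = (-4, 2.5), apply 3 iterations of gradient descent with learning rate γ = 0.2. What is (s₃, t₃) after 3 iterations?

(4, -0.54)

∇g = (10s, 8t)
(s₁, t₁) = (-4, 2.5) − 0.2·(-40, 20) = (4, -1.5)
(s₂, t₂) = (4, -1.5) − 0.2·(40, -12) = (-4, 0.9)
(s₃, t₃) = (-4, 0.9) − 0.2·(-40, 7.2) = (4, -0.54)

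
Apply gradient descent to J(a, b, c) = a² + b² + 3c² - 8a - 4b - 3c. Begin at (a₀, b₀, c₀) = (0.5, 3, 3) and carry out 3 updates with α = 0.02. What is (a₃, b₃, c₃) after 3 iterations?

∇J = (2a - 8, 2b - 4, 6c - 3)
(a₁, b₁, c₁) = (0.5, 3, 3) − 0.02·(-7, 2, 15) = (0.64, 2.96, 2.7)
(a₂, b₂, c₂) = (0.64, 2.96, 2.7) − 0.02·(-6.72, 1.92, 13.2) = (0.7744, 2.9216, 2.436)
(a₃, b₃, c₃) = (0.7744, 2.9216, 2.436) − 0.02·(-6.4512, 1.8432, 11.616) = (0.903424, 2.884736, 2.20368)

(0.903424, 2.884736, 2.20368)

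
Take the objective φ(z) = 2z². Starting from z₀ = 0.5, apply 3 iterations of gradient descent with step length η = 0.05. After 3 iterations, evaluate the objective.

φ′(z) = 4z
z₁ = 0.5 − 0.05·2 = 0.4
z₂ = 0.4 − 0.05·1.6 = 0.32
z₃ = 0.32 − 0.05·1.28 = 0.256
φ(0.256) = 0.131072

0.131072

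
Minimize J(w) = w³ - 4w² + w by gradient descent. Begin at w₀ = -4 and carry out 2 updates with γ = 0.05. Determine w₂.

-21.040375

J′(w) = 3w² - 8w + 1
Step 1: J′(-4) = 81; w₁ = -4 − 0.05·81 = -8.05
Step 2: J′(-8.05) = 259.8075; w₂ = -8.05 − 0.05·259.8075 = -21.040375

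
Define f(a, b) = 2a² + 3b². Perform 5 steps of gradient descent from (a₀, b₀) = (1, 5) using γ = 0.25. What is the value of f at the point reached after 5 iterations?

∇f = (4a, 6b)
(a₁, b₁) = (1, 5) − 0.25·(4, 30) = (0, -2.5)
(a₂, b₂) = (0, -2.5) − 0.25·(0, -15) = (0, 1.25)
(a₃, b₃) = (0, 1.25) − 0.25·(0, 7.5) = (0, -0.625)
(a₄, b₄) = (0, -0.625) − 0.25·(0, -3.75) = (0, 0.3125)
(a₅, b₅) = (0, 0.3125) − 0.25·(0, 1.875) = (0, -0.15625)
f(0, -0.15625) = 0.0732421875

0.0732421875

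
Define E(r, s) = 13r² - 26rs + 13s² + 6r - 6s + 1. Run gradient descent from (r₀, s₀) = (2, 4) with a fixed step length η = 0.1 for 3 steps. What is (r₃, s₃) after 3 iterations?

∇E = (26r - 26s + 6, -26r + 26s - 6)
Step 1: at (2, 4), ∇E = (-46, 46) → (2, 4) − 0.1·(-46, 46) = (6.6, -0.6)
Step 2: at (6.6, -0.6), ∇E = (193.2, -193.2) → (6.6, -0.6) − 0.1·(193.2, -193.2) = (-12.72, 18.72)
Step 3: at (-12.72, 18.72), ∇E = (-811.44, 811.44) → (-12.72, 18.72) − 0.1·(-811.44, 811.44) = (68.424, -62.424)

(68.424, -62.424)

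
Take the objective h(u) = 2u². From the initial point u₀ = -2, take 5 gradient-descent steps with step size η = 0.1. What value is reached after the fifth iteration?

h′(u) = 4u
Step 1: h′(-2) = -8; u₁ = -2 − 0.1·(-8) = -1.2
Step 2: h′(-1.2) = -4.8; u₂ = -1.2 − 0.1·(-4.8) = -0.72
Step 3: h′(-0.72) = -2.88; u₃ = -0.72 − 0.1·(-2.88) = -0.432
Step 4: h′(-0.432) = -1.728; u₄ = -0.432 − 0.1·(-1.728) = -0.2592
Step 5: h′(-0.2592) = -1.0368; u₅ = -0.2592 − 0.1·(-1.0368) = -0.15552

-0.15552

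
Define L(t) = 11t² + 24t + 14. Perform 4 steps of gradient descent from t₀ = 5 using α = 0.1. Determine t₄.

11.5392

L′(t) = 22t + 24
t₁ = 5 − 0.1·134 = -8.4
t₂ = -8.4 − 0.1·(-160.8) = 7.68
t₃ = 7.68 − 0.1·192.96 = -11.616
t₄ = -11.616 − 0.1·(-231.552) = 11.5392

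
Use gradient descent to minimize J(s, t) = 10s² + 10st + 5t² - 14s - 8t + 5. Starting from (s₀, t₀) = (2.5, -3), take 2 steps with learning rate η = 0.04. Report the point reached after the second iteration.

∇J = (20s + 10t - 14, 10s + 10t - 8)
(s₁, t₁) = (2.5, -3) − 0.04·(6, -13) = (2.26, -2.48)
(s₂, t₂) = (2.26, -2.48) − 0.04·(6.4, -10.2) = (2.004, -2.072)

(2.004, -2.072)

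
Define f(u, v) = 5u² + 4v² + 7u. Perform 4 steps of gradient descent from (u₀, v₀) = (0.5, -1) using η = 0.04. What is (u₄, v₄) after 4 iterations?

∇f = (10u + 7, 8v)
(u₁, v₁) = (0.5, -1) − 0.04·(12, -8) = (0.02, -0.68)
(u₂, v₂) = (0.02, -0.68) − 0.04·(7.2, -5.44) = (-0.268, -0.4624)
(u₃, v₃) = (-0.268, -0.4624) − 0.04·(4.32, -3.6992) = (-0.4408, -0.314432)
(u₄, v₄) = (-0.4408, -0.314432) − 0.04·(2.592, -2.515456) = (-0.54448, -0.21381376)

(-0.54448, -0.21381376)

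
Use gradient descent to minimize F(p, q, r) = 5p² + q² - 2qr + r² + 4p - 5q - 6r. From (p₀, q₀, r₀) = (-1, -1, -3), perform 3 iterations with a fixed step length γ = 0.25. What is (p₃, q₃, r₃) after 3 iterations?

∇F = (10p + 4, 2q - 2r - 5, -2q + 2r - 6)
Step 1: at (-1, -1, -3), ∇F = (-6, -1, -10) → (-1, -1, -3) − 0.25·(-6, -1, -10) = (0.5, -0.75, -0.5)
Step 2: at (0.5, -0.75, -0.5), ∇F = (9, -5.5, -5.5) → (0.5, -0.75, -0.5) − 0.25·(9, -5.5, -5.5) = (-1.75, 0.625, 0.875)
Step 3: at (-1.75, 0.625, 0.875), ∇F = (-13.5, -5.5, -5.5) → (-1.75, 0.625, 0.875) − 0.25·(-13.5, -5.5, -5.5) = (1.625, 2, 2.25)

(1.625, 2, 2.25)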